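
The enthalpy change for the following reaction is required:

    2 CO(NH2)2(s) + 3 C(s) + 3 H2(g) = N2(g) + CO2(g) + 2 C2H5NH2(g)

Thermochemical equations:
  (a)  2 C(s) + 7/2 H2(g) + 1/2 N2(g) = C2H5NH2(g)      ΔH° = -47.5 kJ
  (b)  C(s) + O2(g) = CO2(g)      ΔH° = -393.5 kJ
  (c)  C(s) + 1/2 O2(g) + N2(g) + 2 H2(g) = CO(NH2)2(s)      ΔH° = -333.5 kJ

ΔH° = 178.5 kJ

(a) × 2: (2)·(-47.5) = -95.0 kJ
(b) as written: -393.5 kJ
(c) reversed and × 2: (-2)·(-333.5) = +667.0 kJ
Combining the equations, ΔH° = (2)·(-47.5) + (1)·(-393.5) + (-2)·(-333.5) = 178.5 kJ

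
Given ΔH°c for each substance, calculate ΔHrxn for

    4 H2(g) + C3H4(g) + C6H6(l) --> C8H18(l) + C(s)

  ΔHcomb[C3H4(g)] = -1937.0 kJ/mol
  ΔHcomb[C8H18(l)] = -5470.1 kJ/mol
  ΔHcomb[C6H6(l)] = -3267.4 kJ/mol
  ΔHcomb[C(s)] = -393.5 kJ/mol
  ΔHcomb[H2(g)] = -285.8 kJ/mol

ΔHrxn = -484.0 kJ/mol

Using ΔH = Σ nΔHc°(reactants) − Σ nΔHc°(products):
= [4·(-285.8) + 1·(-1937.0) + 1·(-3267.4)] − [1·(-5470.1) + 1·(-393.5)]
= -484.0 kJ/mol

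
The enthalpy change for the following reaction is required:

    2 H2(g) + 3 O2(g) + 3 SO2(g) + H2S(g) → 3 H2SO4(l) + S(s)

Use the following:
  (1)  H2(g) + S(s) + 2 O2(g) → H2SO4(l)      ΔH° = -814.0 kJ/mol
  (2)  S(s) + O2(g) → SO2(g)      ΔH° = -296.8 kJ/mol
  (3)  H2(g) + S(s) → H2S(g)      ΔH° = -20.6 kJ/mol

ΔH° = -1531.0 kJ/mol

(1) × 3 (×3 to match 3 H2SO4(l) in the target): (3)·(-814.0) = -2442.0 kJ/mol
(2) reversed and × 3 (reverse to put SO2(g) on the reactant side; scale by 3 for the 3 SO2(g)): (-3)·(-296.8) = +890.4 kJ/mol
(3) reversed (H2S(g) must end up as a reactant): +20.6 kJ/mol
Summing the manipulated equations, ΔH° = (3)·(-814.0) + (-3)·(-296.8) + (-1)·(-20.6) = -1531.0 kJ/mol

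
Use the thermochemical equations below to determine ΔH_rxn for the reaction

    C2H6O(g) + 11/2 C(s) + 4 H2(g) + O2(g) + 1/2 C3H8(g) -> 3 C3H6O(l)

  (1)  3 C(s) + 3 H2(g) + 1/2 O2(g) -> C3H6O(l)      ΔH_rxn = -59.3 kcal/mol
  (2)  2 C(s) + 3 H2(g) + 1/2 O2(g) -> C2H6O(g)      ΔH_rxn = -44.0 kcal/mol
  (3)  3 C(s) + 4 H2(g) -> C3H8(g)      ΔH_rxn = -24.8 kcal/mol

ΔH_rxn = -121.5 kcal/mol

(1) × 3 (scale by 3 for the 3 C3H6O(l)): (3)·(-59.3) = -177.9 kcal/mol
(2) reversed (C2H6O(g) must end up as a reactant): +44.0 kcal/mol
(3) reversed and × 1/2 (C3H8(g) must end up as a reactant; scale by 1/2 for the 1/2 C3H8(g)): (-1/2)·(-24.8) = +12.4 kcal/mol
By Hess's law, ΔH_rxn = (3)·(-59.3) + (-1)·(-44.0) + (-1/2)·(-24.8) = -121.5 kcal/mol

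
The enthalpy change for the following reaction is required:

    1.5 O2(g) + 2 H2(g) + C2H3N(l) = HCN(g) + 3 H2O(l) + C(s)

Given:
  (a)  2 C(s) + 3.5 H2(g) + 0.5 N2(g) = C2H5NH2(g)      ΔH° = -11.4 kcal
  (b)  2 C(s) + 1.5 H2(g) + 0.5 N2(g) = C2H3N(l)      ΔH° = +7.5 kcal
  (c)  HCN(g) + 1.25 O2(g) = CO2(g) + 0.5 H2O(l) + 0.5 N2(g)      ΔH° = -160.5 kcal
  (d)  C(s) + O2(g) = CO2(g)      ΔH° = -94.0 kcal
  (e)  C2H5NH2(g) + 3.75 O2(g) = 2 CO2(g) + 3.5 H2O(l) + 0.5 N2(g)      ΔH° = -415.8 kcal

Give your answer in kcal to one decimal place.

(a) as written: -11.4 kcal
(b) reversed: -7.5 kcal
(c) reversed: +160.5 kcal
(d) reversed: +94.0 kcal
(e) as written: -415.8 kcal
Summing the manipulated equations, ΔH° = (1)·(-11.4) + (-1)·(+7.5) + (-1)·(-160.5) + (-1)·(-94.0) + (1)·(-415.8) = -180.2 kcal

ΔH° = -180.2 kcal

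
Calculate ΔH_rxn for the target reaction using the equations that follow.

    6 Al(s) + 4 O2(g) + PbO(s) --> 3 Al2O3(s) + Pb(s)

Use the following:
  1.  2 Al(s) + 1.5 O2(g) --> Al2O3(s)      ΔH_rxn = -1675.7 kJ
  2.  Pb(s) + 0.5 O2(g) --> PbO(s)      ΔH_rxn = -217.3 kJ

ΔH_rxn = -4809.8 kJ

eq. 1 × 3: (3)·(-1675.7) = -5027.1 kJ
eq. 2 reversed: +217.3 kJ
Since enthalpy is a state function, ΔH_rxn = (3)·(-1675.7) + (-1)·(-217.3) = -4809.8 kJ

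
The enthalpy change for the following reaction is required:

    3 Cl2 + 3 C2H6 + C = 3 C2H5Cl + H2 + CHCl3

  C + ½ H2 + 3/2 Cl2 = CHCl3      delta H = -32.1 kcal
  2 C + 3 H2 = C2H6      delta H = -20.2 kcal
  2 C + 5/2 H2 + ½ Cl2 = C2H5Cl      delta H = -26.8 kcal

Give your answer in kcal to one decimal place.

equation 1 as written: -32.1 kcal
equation 2 reversed and × 3: (-3)·(-20.2) = +60.6 kcal
equation 3 × 3: (3)·(-26.8) = -80.4 kcal
Summing the manipulated equations, delta H = (-32.1) + (+60.6) + (-80.4) = -51.9 kcal

delta H = -51.9 kcal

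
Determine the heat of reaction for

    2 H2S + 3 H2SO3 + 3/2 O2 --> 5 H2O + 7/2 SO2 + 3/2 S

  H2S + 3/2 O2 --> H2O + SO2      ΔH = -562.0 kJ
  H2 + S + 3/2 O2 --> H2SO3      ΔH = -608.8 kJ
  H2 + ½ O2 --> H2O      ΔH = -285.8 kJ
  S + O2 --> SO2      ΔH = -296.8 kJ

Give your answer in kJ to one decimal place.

equation 1 × 2: (2)·(-562.0) = -1124.0 kJ
equation 2 reversed and × 3: (-3)·(-608.8) = +1826.4 kJ
equation 3 × 3: (3)·(-285.8) = -857.4 kJ
equation 4 × 3/2: (3/2)·(-296.8) = -445.2 kJ
Since enthalpy is a state function, ΔH = (-1124.0) + (+1826.4) + (-857.4) + (-445.2) = -600.2 kJ

ΔH = -600.2 kJ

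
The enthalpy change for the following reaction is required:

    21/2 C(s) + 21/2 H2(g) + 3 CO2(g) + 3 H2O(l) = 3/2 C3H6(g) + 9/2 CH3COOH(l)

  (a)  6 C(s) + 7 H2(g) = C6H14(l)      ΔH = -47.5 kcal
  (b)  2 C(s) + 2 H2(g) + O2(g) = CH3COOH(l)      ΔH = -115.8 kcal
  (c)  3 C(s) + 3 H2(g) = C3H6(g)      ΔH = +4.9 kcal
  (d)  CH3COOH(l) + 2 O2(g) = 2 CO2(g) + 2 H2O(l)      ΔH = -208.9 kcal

(a): not needed (C6H14(l) appears nowhere else).
(b) × 3: (3)·(-115.8) = -347.4 kcal
(c) × 3/2 (×3/2 to match 3/2 C3H6(g) in the target): (3/2)·(+4.9) = +7.35 kcal
(d) reversed and × 3/2 (CO2(g) must end up as a reactant; ×3/2 to match 3 CO2(g) in the target): (-3/2)·(-208.9) = +313.35 kcal
Summing the manipulated equations, ΔH = (-347.4) + (+7.35) + (+313.35) = -26.7 kcal

ΔH = -26.7 kcal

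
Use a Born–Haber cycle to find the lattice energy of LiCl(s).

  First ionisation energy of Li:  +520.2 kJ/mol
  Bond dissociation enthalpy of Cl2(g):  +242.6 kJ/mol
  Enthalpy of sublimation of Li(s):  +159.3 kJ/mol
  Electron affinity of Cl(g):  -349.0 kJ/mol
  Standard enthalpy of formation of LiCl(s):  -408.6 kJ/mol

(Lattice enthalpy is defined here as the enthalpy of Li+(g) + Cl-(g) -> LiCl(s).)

ΔHf° = 1·ΔHsub + 1·(ΣIE) + 1/2·D(Cl2) + 1·EA + U
-408.6 = 1·(+159.3) + 1·(+520.2) + 1/2·(+242.6) + 1·(-349.0) + U
U = -408.6 − (+451.8) = -860.4 kJ/mol

U = -860.4 kJ/mol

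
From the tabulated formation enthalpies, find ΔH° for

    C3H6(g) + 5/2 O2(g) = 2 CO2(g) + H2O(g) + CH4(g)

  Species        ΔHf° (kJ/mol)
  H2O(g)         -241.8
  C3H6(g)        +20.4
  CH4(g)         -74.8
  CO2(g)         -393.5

ΔH°rxn = Σ nΔHf°(products) − Σ nΔHf°(reactants).
Products: 2·(-393.5) + 1·(-241.8) + 1·(-74.8) = -1103.6
Reactants: 1·(+20.4) + 5/2·(+0.0) = +20.4
ΔH° = (-1103.6) − (+20.4) = -1124.0 kJ/mol

ΔH° = -1124.0 kJ/mol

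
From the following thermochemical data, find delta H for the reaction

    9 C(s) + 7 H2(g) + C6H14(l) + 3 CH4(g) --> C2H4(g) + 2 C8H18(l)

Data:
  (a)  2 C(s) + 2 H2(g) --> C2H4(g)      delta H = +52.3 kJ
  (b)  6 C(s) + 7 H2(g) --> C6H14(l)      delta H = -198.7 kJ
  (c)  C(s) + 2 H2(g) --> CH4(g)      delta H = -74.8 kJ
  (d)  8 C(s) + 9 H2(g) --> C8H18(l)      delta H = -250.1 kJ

(a) as written: +52.3 kJ
(b) reversed: +198.7 kJ
(c) reversed and × 3: (-3)·(-74.8) = +224.4 kJ
(d) × 2: (2)·(-250.1) = -500.2 kJ
Summing the manipulated equations, delta H = (1)·(+52.3) + (-1)·(-198.7) + (-3)·(-74.8) + (2)·(-250.1) = -24.8 kJ

delta H = -24.8 kJ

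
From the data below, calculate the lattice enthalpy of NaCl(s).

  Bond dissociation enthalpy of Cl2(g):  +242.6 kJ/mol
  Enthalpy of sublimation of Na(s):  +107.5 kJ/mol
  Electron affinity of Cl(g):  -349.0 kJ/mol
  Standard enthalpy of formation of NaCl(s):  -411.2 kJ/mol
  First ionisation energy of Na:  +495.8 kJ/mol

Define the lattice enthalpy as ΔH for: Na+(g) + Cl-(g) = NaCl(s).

U = -786.8 kJ/mol

ΔHf° = 1·ΔHsub + 1·(ΣIE) + 1/2·D(Cl2) + 1·EA + U
-411.2 = 1·(+107.5) + 1·(+495.8) + 1/2·(+242.6) + 1·(-349.0) + U
U = -411.2 − (+375.6) = -786.8 kJ/mol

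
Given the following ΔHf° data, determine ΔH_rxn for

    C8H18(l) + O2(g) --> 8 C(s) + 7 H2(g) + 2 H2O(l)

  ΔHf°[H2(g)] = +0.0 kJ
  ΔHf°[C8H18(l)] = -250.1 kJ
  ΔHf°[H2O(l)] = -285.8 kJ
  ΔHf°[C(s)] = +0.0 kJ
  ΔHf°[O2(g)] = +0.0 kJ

Products: 8·(+0.0) + 7·(+0.0) + 2·(-285.8) = -571.6
Reactants: 1·(-250.1) + 1·(+0.0) = -250.1
ΔH_rxn = (-571.6) − (-250.1) = -321.5 kJ

ΔH_rxn = -321.5 kJ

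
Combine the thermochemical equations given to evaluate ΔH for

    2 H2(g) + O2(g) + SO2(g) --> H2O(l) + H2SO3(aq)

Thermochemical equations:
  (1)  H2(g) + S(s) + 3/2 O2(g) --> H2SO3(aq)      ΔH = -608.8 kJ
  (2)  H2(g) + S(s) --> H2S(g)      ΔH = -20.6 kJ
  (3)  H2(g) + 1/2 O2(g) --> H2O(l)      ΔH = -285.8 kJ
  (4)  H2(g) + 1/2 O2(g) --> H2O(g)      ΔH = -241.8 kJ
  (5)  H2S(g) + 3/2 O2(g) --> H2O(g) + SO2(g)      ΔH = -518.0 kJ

ΔH = -597.8 kJ

(1) as written (H2SO3(aq) already on the product side): -608.8 kJ
(2) reversed: +20.6 kJ
(3) as written (H2O(l) already on the product side): -285.8 kJ
(4) as written: -241.8 kJ
(5) reversed (reverse to put SO2(g) on the reactant side): +518.0 kJ
ΔH = (-608.8) + (+20.6) + (-285.8) + (-241.8) + (+518.0) = -597.8 kJ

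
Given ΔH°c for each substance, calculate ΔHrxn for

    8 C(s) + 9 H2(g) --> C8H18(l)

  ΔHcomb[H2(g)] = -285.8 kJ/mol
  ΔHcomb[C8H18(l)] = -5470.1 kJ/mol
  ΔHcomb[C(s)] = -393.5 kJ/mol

With combustion enthalpies, reactants minus products:
= [8·(-393.5) + 9·(-285.8)] − [1·(-5470.1)]
= -250.1 kJ/mol

ΔHrxn = -250.1 kJ/mol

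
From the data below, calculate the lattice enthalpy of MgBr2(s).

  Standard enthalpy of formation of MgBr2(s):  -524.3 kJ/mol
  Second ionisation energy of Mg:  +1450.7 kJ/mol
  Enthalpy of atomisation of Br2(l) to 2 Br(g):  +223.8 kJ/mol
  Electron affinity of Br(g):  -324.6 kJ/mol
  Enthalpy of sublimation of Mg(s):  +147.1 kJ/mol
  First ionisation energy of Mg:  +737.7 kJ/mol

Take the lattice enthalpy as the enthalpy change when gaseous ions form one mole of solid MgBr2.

ΔHf° = 1·ΔHsub + 1·(ΣIE) + 1·D(Br2) + 2·EA + U
-524.3 = 1·(+147.1) + 1·(+2188.4) + 1·(+223.8) + 2·(-324.6) + U
U = -524.3 − (+1910.1) = -2434.4 kJ/mol

U = -2434.4 kJ/mol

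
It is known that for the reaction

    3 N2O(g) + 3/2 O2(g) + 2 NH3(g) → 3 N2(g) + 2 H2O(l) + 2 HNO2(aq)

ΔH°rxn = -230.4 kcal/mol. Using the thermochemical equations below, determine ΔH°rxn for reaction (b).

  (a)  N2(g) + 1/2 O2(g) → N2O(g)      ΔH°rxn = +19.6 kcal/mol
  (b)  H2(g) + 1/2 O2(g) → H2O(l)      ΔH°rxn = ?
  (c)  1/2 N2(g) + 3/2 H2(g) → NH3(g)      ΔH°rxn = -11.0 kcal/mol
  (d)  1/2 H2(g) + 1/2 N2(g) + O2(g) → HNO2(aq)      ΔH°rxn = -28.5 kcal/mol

ΔH°rxn = -68.3 kcal/mol

(a) reversed and × 3: (-3)·(+19.6) = -58.8 kcal/mol
(b) × 2: contributes 2·x
(c) reversed and × 2: (-2)·(-11.0) = +22.0 kcal/mol
(d) × 2: (2)·(-28.5) = -57.0 kcal/mol
-230.4 = (-58.8) + (+22.0) + (-57.0) + 2·x
x = (-230.4 − (-93.8)) / (2) = -68.3 kcal/mol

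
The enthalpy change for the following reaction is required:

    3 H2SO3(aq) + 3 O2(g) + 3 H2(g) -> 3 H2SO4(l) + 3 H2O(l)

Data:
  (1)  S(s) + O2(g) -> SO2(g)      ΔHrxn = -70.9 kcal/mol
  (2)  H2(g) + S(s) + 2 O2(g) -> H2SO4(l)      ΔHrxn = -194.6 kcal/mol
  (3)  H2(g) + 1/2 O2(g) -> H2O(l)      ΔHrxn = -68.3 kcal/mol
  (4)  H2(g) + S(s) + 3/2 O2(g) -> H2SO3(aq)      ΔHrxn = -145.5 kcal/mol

ΔHrxn = -352.2 kcal/mol

(1): not needed.
(2) × 3: (3)·(-194.6) = -583.8 kcal/mol
(3) × 3: (3)·(-68.3) = -204.9 kcal/mol
(4) reversed and × 3: (-3)·(-145.5) = +436.5 kcal/mol
Since enthalpy is a state function, ΔHrxn = (3)·(-194.6) + (3)·(-68.3) + (-3)·(-145.5) = -352.2 kcal/mol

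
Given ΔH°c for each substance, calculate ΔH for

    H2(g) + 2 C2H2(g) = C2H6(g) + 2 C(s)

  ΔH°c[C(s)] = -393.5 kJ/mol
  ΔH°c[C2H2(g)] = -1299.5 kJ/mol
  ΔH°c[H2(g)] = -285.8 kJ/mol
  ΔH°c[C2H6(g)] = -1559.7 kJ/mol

ΔH = -538.1 kJ/mol

With combustion enthalpies, reactants minus products:
= [1·(-285.8) + 2·(-1299.5)] − [1·(-1559.7) + 2·(-393.5)]
= -538.1 kJ/mol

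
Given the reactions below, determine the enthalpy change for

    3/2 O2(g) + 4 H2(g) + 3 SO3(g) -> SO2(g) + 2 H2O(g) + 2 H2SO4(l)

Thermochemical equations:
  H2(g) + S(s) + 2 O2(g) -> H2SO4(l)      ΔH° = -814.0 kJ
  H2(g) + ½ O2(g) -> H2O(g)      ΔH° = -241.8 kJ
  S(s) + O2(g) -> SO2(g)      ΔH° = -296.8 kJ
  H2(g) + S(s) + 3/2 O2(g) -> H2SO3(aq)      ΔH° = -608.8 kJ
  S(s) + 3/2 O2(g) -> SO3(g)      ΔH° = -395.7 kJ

ΔH° = -1221.3 kJ

equation 1 × 2: (2)·(-814.0) = -1628.0 kJ
equation 2 × 2: (2)·(-241.8) = -483.6 kJ
equation 3 as written: -296.8 kJ
equation 4: not needed.
equation 5 reversed and × 3: (-3)·(-395.7) = +1187.1 kJ
ΔH° = (-1628.0) + (-483.6) + (-296.8) + (+1187.1) = -1221.3 kJ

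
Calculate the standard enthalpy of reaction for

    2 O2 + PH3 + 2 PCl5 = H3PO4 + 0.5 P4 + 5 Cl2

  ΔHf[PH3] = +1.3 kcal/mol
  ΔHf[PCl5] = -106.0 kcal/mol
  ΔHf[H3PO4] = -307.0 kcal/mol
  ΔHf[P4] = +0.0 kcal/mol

Products: 1·(-307.0) + 1/2·(+0.0) + 5·(+0.0) = -307.0
Reactants: 2·(+0.0) + 1·(+1.3) + 2·(-106.0) = -210.7
ΔH_rxn = (-307.0) − (-210.7) = -96.3 kcal/mol

ΔH_rxn = -96.3 kcal/mol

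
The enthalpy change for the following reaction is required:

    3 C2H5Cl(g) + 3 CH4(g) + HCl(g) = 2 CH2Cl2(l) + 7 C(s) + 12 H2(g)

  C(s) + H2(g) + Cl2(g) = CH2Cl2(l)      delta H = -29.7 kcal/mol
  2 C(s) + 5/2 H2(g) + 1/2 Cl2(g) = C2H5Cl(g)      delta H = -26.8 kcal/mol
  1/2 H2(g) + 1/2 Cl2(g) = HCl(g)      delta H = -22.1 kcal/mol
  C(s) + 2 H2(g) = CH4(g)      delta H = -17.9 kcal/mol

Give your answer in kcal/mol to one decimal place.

delta H = 96.8 kcal/mol

equation 1 × 2 (×2 to match 2 CH2Cl2(l) in the target): (2)·(-29.7) = -59.4 kcal/mol
equation 2 reversed and × 3 (reverse to put C2H5Cl(g) on the reactant side; scale by 3 for the 3 C2H5Cl(g)): (-3)·(-26.8) = +80.4 kcal/mol
equation 3 reversed (HCl(g) must end up as a reactant): +22.1 kcal/mol
equation 4 reversed and × 3 (reverse to put CH4(g) on the reactant side; scale by 3 for the 3 CH4(g)): (-3)·(-17.9) = +53.7 kcal/mol
Summing the manipulated equations, delta H = (-59.4) + (+80.4) + (+22.1) + (+53.7) = 96.8 kcal/mol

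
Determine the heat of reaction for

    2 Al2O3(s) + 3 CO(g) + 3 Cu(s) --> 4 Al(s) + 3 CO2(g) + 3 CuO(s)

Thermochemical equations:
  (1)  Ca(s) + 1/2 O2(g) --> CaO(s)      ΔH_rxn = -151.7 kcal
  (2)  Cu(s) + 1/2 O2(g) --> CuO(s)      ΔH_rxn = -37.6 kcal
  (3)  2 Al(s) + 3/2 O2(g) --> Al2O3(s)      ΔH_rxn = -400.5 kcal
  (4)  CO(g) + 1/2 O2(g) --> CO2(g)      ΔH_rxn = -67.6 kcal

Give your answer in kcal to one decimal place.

(1): not needed.
(2) × 3: (3)·(-37.6) = -112.8 kcal
(3) reversed and × 2: (-2)·(-400.5) = +801.0 kcal
(4) × 3: (3)·(-67.6) = -202.8 kcal
Combining the equations, ΔH_rxn = (-112.8) + (+801.0) + (-202.8) = 485.4 kcal

ΔH_rxn = 485.4 kcal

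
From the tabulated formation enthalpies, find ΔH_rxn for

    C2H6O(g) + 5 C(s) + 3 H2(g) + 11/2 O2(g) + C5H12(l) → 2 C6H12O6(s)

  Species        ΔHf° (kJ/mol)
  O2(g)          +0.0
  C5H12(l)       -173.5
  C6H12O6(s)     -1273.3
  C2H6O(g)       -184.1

ΔH°rxn = Σ nΔHf°(products) − Σ nΔHf°(reactants).
Products: 2·(-1273.3) = -2546.6
Reactants: 1·(-184.1) + 5·(+0.0) + 3·(+0.0) + 11/2·(+0.0) + 1·(-173.5) = -357.6
ΔH_rxn = (-2546.6) − (-357.6) = -2189.0 kJ/mol

ΔH_rxn = -2189.0 kJ/mol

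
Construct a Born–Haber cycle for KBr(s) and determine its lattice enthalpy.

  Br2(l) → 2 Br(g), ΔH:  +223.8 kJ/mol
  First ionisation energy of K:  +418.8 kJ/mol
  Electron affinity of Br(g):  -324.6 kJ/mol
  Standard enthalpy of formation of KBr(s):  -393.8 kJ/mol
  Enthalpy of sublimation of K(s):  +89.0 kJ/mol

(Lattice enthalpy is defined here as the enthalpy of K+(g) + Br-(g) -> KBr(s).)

ΔHf° = 1·ΔHsub + 1·(ΣIE) + 1/2·D(Br2) + 1·EA + U
-393.8 = 1·(+89.0) + 1·(+418.8) + 1/2·(+223.8) + 1·(-324.6) + U
U = -393.8 − (+295.1) = -688.9 kJ/mol

U = -688.9 kJ/mol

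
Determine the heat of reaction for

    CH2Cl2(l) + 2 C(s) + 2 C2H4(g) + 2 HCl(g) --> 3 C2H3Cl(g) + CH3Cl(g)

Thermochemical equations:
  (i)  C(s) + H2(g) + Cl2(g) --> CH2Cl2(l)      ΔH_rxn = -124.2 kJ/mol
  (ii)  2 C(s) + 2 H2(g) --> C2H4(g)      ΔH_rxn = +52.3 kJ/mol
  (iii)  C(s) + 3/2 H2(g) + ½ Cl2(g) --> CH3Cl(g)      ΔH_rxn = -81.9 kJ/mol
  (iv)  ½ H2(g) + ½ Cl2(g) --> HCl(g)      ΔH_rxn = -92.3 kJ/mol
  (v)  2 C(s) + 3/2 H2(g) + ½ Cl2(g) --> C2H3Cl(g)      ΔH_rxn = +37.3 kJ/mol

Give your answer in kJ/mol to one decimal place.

(i) reversed (CH2Cl2(l) must end up as a reactant): +124.2 kJ/mol
(ii) reversed and × 2 (C2H4(g) must end up as a reactant; ×2 to match 2 C2H4(g) in the target): (-2)·(+52.3) = -104.6 kJ/mol
(iii) as written (CH3Cl(g) already on the product side): -81.9 kJ/mol
(iv) reversed and × 2 (reverse to put HCl(g) on the reactant side; ×2 to match 2 HCl(g) in the target): (-2)·(-92.3) = +184.6 kJ/mol
(v) × 3 (scale by 3 for the 3 C2H3Cl(g)): (3)·(+37.3) = +111.9 kJ/mol
Summing the manipulated equations, ΔH_rxn = (+124.2) + (-104.6) + (-81.9) + (+184.6) + (+111.9) = 234.2 kJ/mol

ΔH_rxn = 234.2 kJ/mol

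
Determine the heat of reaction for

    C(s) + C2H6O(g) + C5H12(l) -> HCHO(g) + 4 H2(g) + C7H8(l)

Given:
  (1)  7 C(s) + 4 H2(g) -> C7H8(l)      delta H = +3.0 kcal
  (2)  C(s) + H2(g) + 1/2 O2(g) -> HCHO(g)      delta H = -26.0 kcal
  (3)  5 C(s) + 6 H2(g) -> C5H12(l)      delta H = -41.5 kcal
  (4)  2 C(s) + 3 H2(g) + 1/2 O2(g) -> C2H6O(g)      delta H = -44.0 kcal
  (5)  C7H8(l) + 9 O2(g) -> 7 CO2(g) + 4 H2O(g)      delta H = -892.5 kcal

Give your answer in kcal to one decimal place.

delta H = 62.5 kcal

(1) as written: +3.0 kcal
(2) as written: -26.0 kcal
(3) reversed: +41.5 kcal
(4) reversed: +44.0 kcal
(5): not needed.
delta H = (1)·(+3.0) + (1)·(-26.0) + (-1)·(-41.5) + (-1)·(-44.0) = 62.5 kcal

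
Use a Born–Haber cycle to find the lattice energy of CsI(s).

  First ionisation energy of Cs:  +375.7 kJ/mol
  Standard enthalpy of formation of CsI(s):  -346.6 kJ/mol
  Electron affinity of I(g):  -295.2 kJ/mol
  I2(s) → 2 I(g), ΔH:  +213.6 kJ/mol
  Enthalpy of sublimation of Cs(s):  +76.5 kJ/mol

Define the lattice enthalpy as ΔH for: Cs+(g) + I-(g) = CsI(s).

ΔHf° = 1·ΔHsub + 1·(ΣIE) + 1/2·D(I2) + 1·EA + U
-346.6 = 1·(+76.5) + 1·(+375.7) + 1/2·(+213.6) + 1·(-295.2) + U
U = -346.6 − (+263.8) = -610.4 kJ/mol

U = -610.4 kJ/mol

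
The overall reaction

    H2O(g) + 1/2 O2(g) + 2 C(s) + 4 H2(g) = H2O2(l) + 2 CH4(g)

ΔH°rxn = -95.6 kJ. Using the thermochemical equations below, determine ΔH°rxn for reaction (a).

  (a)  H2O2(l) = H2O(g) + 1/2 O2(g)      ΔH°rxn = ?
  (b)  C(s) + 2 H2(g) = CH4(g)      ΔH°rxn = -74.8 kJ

ΔH°rxn = -54.0 kJ

(a) reversed (H2O2(l) must end up as a product): contributes −x
(b) × 2 (×2 to match 2 CH4(g) in the target): (2)·(-74.8) = -149.6 kJ
-95.6 = (-149.6) − x
x = (-95.6 − (-149.6)) / (-1) = -54.0 kJ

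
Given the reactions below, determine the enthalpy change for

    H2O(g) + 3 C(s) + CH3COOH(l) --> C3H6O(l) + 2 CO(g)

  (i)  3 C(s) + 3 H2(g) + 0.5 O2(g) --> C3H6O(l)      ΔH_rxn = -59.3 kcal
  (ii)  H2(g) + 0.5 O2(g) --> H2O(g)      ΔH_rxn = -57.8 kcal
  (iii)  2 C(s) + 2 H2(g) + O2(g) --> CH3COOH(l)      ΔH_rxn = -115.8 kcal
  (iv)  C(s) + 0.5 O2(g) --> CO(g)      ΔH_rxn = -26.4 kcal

ΔH_rxn = 61.5 kcal

(i) as written: -59.3 kcal
(ii) reversed: +57.8 kcal
(iii) reversed: +115.8 kcal
(iv) × 2: (2)·(-26.4) = -52.8 kcal
Summing the manipulated equations, ΔH_rxn = (-59.3) + (+57.8) + (+115.8) + (-52.8) = 61.5 kcal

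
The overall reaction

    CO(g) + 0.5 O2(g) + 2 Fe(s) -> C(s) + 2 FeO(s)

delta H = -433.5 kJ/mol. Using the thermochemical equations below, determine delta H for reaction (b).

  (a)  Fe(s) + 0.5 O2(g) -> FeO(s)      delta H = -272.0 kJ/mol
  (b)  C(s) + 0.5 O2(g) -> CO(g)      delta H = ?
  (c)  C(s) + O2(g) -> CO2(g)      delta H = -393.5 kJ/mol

delta H = -110.5 kJ/mol

(a) × 2 (scale by 2 for the 2 FeO(s)): (2)·(-272.0) = -544.0 kJ/mol
(b) reversed (CO(g) must end up as a reactant): contributes −x
(c): not needed (CO2(g) appears nowhere else).
-433.5 = (-544.0) − x
x = (-433.5 − (-544.0)) / (-1) = -110.5 kJ/mol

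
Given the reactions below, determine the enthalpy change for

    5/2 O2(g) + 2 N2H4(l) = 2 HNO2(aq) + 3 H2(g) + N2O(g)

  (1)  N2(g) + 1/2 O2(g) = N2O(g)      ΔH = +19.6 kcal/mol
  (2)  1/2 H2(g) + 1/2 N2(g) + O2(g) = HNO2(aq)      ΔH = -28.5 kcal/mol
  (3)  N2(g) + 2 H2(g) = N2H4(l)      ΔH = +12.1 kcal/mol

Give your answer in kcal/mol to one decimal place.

(1) as written (N2O(g) already on the product side): +19.6 kcal/mol
(2) × 2 (scale by 2 for the 2 HNO2(aq)): (2)·(-28.5) = -57.0 kcal/mol
(3) reversed and × 2 (N2H4(l) must end up as a reactant; ×2 to match 2 N2H4(l) in the target): (-2)·(+12.1) = -24.2 kcal/mol
By Hess's law, ΔH = (+19.6) + (-57.0) + (-24.2) = -61.6 kcal/mol

ΔH = -61.6 kcal/mol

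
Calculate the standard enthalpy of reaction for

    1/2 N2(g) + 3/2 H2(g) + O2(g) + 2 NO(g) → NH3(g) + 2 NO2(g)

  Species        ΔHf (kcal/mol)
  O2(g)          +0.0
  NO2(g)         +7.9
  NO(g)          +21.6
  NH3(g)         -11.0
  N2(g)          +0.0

Products: 1·(-11.0) + 2·(+7.9) = +4.8
Reactants: 1/2·(+0.0) + 3/2·(+0.0) + 1·(+0.0) + 2·(+21.6) = +43.2
ΔH° = (+4.8) − (+43.2) = -38.4 kcal/mol

ΔH° = -38.4 kcal/mol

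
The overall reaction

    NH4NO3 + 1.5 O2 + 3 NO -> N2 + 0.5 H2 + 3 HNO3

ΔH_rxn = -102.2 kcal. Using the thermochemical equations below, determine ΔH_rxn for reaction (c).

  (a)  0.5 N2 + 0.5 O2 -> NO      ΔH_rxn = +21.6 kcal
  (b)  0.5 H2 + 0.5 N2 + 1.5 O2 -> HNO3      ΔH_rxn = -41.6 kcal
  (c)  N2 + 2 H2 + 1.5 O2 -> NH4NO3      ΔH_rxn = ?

ΔH_rxn = -87.4 kcal

(a) reversed and × 3: (-3)·(+21.6) = -64.8 kcal
(b) × 3: (3)·(-41.6) = -124.8 kcal
(c) reversed: contributes −x
-102.2 = (-64.8) + (-124.8) − x
x = (-102.2 − (-189.6)) / (-1) = -87.4 kcal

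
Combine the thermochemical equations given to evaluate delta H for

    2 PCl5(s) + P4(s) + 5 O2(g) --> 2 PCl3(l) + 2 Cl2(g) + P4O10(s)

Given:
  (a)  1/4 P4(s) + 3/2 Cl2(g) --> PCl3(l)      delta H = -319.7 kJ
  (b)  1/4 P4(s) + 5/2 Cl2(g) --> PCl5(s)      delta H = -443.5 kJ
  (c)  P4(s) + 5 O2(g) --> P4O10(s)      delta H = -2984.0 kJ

delta H = -2736.4 kJ

(a) × 2: (2)·(-319.7) = -639.4 kJ
(b) reversed and × 2: (-2)·(-443.5) = +887.0 kJ
(c) as written: -2984.0 kJ
By Hess's law, delta H = (-639.4) + (+887.0) + (-2984.0) = -2736.4 kJ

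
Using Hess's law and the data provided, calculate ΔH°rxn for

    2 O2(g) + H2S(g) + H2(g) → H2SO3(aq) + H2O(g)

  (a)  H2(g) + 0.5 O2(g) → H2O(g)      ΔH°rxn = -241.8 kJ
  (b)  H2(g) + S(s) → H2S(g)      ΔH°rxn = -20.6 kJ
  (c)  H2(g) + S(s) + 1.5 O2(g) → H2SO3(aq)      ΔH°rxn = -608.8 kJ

ΔH°rxn = -830.0 kJ

(a) as written: -241.8 kJ
(b) reversed: +20.6 kJ
(c) as written: -608.8 kJ
By Hess's law, ΔH°rxn = (1)·(-241.8) + (-1)·(-20.6) + (1)·(-608.8) = -830.0 kJ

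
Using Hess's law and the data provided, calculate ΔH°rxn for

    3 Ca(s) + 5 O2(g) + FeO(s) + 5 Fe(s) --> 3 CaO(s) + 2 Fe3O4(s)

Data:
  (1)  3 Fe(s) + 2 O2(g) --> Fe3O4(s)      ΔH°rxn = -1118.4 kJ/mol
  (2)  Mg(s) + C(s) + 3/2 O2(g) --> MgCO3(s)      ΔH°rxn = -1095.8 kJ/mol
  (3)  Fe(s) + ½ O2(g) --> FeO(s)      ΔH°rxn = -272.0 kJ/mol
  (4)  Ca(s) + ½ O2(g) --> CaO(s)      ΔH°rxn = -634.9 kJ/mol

ΔH°rxn = -3869.5 kJ/mol

(1) × 2: (2)·(-1118.4) = -2236.8 kJ/mol
(2): not needed.
(3) reversed: +272.0 kJ/mol
(4) × 3: (3)·(-634.9) = -1904.7 kJ/mol
ΔH°rxn = (2)·(-1118.4) + (-1)·(-272.0) + (3)·(-634.9) = -3869.5 kJ/mol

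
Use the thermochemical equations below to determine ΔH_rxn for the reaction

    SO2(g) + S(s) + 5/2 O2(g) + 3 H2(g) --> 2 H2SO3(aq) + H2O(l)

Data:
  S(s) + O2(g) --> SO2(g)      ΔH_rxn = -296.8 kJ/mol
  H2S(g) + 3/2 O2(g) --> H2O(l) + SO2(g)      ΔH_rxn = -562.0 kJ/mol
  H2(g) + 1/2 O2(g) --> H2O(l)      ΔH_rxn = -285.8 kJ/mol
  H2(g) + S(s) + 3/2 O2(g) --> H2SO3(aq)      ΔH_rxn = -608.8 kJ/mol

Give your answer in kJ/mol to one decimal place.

equation 1 reversed: +296.8 kJ/mol
equation 2: not needed.
equation 3 as written: -285.8 kJ/mol
equation 4 × 2: (2)·(-608.8) = -1217.6 kJ/mol
ΔH_rxn = (+296.8) + (-285.8) + (-1217.6) = -1206.6 kJ/mol

ΔH_rxn = -1206.6 kJ/mol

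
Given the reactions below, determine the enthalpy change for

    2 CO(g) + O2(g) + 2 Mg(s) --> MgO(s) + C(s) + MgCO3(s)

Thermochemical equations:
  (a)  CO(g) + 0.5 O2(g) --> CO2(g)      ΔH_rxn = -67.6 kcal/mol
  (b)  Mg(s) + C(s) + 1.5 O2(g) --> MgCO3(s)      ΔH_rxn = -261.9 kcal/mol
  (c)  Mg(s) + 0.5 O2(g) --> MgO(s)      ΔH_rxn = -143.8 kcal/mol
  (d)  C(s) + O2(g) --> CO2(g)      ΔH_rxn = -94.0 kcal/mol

ΔH_rxn = -352.9 kcal/mol

(a) × 2 (scale by 2 for the 2 CO(g)): (2)·(-67.6) = -135.2 kcal/mol
(b) as written (MgCO3(s) already on the product side): -261.9 kcal/mol
(c) as written (MgO(s) already on the product side): -143.8 kcal/mol
(d) reversed and × 2: (-2)·(-94.0) = +188.0 kcal/mol
Combining the equations, ΔH_rxn = (2)·(-67.6) + (1)·(-261.9) + (1)·(-143.8) + (-2)·(-94.0) = -352.9 kcal/mol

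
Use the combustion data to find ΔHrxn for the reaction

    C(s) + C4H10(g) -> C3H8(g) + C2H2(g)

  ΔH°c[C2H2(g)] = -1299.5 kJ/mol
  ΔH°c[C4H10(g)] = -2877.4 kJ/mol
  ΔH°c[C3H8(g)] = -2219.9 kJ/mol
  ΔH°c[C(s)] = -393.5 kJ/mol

ΔHrxn = 248.5 kJ/mol

With combustion enthalpies, reactants minus products:
= [1·(-393.5) + 1·(-2877.4)] − [1·(-2219.9) + 1·(-1299.5)]
= 248.5 kJ/mol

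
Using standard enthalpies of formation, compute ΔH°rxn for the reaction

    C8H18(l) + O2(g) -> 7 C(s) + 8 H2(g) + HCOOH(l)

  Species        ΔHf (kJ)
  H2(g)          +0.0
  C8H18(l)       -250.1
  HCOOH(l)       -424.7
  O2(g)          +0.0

ΔH°rxn = -174.6 kJ

Products: 7·(+0.0) + 8·(+0.0) + 1·(-424.7) = -424.7
Reactants: 1·(-250.1) + 1·(+0.0) = -250.1
ΔH°rxn = (-424.7) − (-250.1) = -174.6 kJ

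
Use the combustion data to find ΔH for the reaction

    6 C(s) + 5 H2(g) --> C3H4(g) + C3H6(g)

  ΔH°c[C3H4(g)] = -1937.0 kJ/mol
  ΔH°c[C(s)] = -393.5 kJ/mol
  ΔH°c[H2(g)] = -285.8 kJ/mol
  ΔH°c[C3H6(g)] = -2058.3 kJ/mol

With combustion enthalpies, reactants minus products:
= [6·(-393.5) + 5·(-285.8)] − [1·(-1937.0) + 1·(-2058.3)]
= 205.3 kJ/mol

ΔH = 205.3 kJ/mol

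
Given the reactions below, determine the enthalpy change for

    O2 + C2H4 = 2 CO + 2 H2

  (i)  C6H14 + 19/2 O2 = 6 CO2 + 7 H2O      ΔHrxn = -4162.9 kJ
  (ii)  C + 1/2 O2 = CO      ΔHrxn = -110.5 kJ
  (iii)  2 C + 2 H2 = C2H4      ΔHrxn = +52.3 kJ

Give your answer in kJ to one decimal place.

(i): not needed.
(ii) × 2: (2)·(-110.5) = -221.0 kJ
(iii) reversed: -52.3 kJ
Summing the manipulated equations, ΔHrxn = (-221.0) + (-52.3) = -273.3 kJ

ΔHrxn = -273.3 kJ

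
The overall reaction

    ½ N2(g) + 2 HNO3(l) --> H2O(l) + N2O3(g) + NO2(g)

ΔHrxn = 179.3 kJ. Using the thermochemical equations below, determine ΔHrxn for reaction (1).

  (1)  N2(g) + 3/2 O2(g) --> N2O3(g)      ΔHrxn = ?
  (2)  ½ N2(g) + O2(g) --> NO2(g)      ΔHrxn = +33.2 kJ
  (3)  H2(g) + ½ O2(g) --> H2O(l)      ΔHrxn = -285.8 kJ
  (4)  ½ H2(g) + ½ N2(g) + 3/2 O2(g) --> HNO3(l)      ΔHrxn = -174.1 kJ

ΔHrxn = 83.7 kJ

(1) as written (N2O3(g) already on the product side): contributes x
(2) as written (NO2(g) already on the product side): +33.2 kJ
(3) as written (H2O(l) already on the product side): -285.8 kJ
(4) reversed and × 2 (HNO3(l) must end up as a reactant; ×2 to match 2 HNO3(l) in the target): (-2)·(-174.1) = +348.2 kJ
+179.3 = (+33.2) + (-285.8) + (+348.2) + x
x = (+179.3 − (+95.6)) / (1) = 83.7 kJ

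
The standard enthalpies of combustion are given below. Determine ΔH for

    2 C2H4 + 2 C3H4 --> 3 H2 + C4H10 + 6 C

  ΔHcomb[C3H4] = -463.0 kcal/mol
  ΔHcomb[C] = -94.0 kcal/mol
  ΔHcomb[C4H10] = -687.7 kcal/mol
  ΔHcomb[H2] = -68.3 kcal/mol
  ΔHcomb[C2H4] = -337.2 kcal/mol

Using ΔH = Σ nΔHc°(reactants) − Σ nΔHc°(products):
= [2·(-337.2) + 2·(-463.0)] − [3·(-68.3) + 1·(-687.7) + 6·(-94.0)]
= -143.8 kcal/mol

ΔH = -143.8 kcal/mol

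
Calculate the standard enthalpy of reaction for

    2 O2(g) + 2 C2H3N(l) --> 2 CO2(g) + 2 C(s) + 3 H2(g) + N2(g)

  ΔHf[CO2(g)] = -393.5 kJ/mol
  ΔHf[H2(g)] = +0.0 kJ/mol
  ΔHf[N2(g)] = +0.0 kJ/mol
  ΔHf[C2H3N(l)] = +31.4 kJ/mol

Products: 2·(-393.5) + 2·(+0.0) + 3·(+0.0) + 1·(+0.0) = -787.0
Reactants: 2·(+0.0) + 2·(+31.4) = +62.8
ΔH° = (-787.0) − (+62.8) = -849.8 kJ/mol

ΔH° = -849.8 kJ/mol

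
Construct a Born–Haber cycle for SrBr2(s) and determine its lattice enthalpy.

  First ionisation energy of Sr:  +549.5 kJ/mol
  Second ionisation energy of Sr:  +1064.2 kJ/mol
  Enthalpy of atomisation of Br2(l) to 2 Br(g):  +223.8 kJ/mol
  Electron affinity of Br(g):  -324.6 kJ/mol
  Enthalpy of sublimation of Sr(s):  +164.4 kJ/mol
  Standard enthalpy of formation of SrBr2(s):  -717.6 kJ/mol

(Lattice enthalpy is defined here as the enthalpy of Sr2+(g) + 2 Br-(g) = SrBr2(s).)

U = -2070.3 kJ/mol

ΔHf° = 1·ΔHsub + 1·(ΣIE) + 1·D(Br2) + 2·EA + U
-717.6 = 1·(+164.4) + 1·(+1613.7) + 1·(+223.8) + 2·(-324.6) + U
U = -717.6 − (+1352.7) = -2070.3 kJ/mol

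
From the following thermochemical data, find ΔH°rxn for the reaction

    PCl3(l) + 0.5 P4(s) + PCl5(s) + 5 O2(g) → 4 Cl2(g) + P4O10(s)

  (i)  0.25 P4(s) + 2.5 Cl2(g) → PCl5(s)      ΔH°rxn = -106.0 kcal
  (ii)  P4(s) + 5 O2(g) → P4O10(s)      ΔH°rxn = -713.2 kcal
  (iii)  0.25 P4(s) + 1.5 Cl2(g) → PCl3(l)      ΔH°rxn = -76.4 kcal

(i) reversed: +106.0 kcal
(ii) as written: -713.2 kcal
(iii) reversed: +76.4 kcal
By Hess's law, ΔH°rxn = (+106.0) + (-713.2) + (+76.4) = -530.8 kcal

ΔH°rxn = -530.8 kcal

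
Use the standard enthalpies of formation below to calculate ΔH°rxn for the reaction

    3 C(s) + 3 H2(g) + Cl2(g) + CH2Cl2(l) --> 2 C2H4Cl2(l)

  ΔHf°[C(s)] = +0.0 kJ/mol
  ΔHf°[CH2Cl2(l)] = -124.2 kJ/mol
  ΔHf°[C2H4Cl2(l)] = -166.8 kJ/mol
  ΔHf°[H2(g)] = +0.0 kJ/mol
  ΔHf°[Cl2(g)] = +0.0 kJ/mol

ΔH°rxn = -209.4 kJ/mol

Products: 2·(-166.8) = -333.6
Reactants: 3·(+0.0) + 3·(+0.0) + 1·(+0.0) + 1·(-124.2) = -124.2
ΔH°rxn = (-333.6) − (-124.2) = -209.4 kJ/mol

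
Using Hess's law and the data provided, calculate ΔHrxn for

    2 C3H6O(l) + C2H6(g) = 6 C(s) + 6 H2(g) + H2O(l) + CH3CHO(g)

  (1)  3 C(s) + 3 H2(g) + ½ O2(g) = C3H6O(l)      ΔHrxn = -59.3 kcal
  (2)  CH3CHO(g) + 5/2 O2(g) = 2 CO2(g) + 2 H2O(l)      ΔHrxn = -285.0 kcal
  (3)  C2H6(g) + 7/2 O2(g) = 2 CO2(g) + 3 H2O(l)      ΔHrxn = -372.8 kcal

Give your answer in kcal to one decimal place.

(1) reversed and × 2: (-2)·(-59.3) = +118.6 kcal
(2) reversed: +285.0 kcal
(3) as written: -372.8 kcal
ΔHrxn = (-2)·(-59.3) + (-1)·(-285.0) + (1)·(-372.8) = 30.8 kcal

ΔHrxn = 30.8 kcal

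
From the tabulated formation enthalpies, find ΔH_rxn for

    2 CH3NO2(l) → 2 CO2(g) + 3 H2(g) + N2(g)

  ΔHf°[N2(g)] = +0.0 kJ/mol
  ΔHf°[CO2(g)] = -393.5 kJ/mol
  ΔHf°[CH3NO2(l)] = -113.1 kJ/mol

ΔH_rxn = -560.8 kJ/mol

Products: 2·(-393.5) + 3·(+0.0) + 1·(+0.0) = -787.0
Reactants: 2·(-113.1) = -226.2
ΔH_rxn = (-787.0) − (-226.2) = -560.8 kJ/mol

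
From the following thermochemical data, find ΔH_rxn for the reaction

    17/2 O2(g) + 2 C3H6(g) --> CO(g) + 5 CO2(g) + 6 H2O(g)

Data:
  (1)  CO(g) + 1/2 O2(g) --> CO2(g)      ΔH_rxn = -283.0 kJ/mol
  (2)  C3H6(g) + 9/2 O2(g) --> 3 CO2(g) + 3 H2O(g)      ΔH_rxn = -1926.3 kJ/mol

(1) reversed (CO(g) must end up as a product): +283.0 kJ/mol
(2) × 2 (×2 to match 2 C3H6(g) in the target): (2)·(-1926.3) = -3852.6 kJ/mol
ΔH_rxn = (+283.0) + (-3852.6) = -3569.6 kJ/mol

ΔH_rxn = -3569.6 kJ/mol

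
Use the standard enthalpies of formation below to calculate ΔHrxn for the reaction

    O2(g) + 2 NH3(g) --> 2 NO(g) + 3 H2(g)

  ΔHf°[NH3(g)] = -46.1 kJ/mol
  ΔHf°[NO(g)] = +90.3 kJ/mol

Products: 2·(+90.3) + 3·(+0.0) = +180.6
Reactants: 1·(+0.0) + 2·(-46.1) = -92.2
ΔHrxn = (+180.6) − (-92.2) = 272.8 kJ/mol

ΔHrxn = 272.8 kJ/mol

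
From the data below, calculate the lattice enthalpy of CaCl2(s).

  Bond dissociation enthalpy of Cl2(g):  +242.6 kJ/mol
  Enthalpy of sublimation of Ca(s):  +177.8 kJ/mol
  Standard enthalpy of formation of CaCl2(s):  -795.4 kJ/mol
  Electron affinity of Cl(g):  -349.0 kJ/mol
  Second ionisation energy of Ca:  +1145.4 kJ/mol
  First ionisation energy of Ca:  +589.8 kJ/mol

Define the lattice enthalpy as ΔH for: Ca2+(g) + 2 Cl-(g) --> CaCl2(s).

ΔHf° = 1·ΔHsub + 1·(ΣIE) + 1·D(Cl2) + 2·EA + U
-795.4 = 1·(+177.8) + 1·(+1735.2) + 1·(+242.6) + 2·(-349.0) + U
U = -795.4 − (+1457.6) = -2253.0 kJ/mol

U = -2253.0 kJ/mol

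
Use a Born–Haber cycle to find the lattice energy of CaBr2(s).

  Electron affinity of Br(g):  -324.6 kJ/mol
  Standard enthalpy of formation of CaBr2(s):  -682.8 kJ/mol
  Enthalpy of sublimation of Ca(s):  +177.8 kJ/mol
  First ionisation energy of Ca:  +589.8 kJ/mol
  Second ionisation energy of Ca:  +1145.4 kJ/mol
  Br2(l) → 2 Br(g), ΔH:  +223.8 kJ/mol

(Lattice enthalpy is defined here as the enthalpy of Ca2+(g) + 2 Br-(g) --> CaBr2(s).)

ΔHf° = 1·ΔHsub + 1·(ΣIE) + 1·D(Br2) + 2·EA + U
-682.8 = 1·(+177.8) + 1·(+1735.2) + 1·(+223.8) + 2·(-324.6) + U
U = -682.8 − (+1487.6) = -2170.4 kJ/mol

U = -2170.4 kJ/mol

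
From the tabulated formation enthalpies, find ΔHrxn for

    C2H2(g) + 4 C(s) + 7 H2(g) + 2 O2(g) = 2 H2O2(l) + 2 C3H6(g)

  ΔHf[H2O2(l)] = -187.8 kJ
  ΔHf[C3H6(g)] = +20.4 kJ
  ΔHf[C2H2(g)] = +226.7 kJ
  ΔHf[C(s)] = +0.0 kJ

ΔHrxn = -561.5 kJ

Products: 2·(-187.8) + 2·(+20.4) = -334.8
Reactants: 1·(+226.7) + 4·(+0.0) + 7·(+0.0) + 2·(+0.0) = +226.7
ΔHrxn = (-334.8) − (+226.7) = -561.5 kJ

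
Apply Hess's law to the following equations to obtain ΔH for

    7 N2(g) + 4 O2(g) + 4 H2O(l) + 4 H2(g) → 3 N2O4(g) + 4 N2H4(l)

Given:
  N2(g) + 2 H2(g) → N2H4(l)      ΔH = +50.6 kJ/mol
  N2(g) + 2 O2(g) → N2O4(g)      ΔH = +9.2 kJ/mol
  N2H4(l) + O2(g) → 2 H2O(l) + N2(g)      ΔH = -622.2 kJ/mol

equation 1 × 2 (×2 to match 4 H2(g) in the target): (2)·(+50.6) = +101.2 kJ/mol
equation 2 × 3 (×3 to match 3 N2O4(g) in the target): (3)·(+9.2) = +27.6 kJ/mol
equation 3 reversed and × 2 (H2O(l) must end up as a reactant; scale by 2 for the 4 H2O(l)): (-2)·(-622.2) = +1244.4 kJ/mol
ΔH = (2)·(+50.6) + (3)·(+9.2) + (-2)·(-622.2) = 1373.2 kJ/mol

ΔH = 1373.2 kJ/mol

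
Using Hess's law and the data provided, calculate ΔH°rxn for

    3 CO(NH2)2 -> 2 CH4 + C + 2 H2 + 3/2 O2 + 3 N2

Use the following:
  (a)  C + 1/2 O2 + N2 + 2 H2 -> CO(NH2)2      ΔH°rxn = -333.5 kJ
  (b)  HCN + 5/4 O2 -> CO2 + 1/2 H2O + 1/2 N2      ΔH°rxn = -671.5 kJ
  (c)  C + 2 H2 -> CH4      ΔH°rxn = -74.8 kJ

ΔH°rxn = 850.9 kJ

(a) reversed and × 3: (-3)·(-333.5) = +1000.5 kJ
(b): not needed.
(c) × 2: (2)·(-74.8) = -149.6 kJ
Summing the manipulated equations, ΔH°rxn = (+1000.5) + (-149.6) = 850.9 kJ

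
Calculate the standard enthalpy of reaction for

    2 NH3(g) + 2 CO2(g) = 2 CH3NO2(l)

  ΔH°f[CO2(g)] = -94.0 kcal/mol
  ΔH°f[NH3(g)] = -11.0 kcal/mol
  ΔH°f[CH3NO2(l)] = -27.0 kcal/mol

ΔH_rxn = 156.0 kcal/mol

ΔH°rxn = Σ nΔHf°(products) − Σ nΔHf°(reactants).
Products: 2·(-27.0) = -54.0
Reactants: 2·(-11.0) + 2·(-94.0) = -210.0
ΔH_rxn = (-54.0) − (-210.0) = 156.0 kcal/mol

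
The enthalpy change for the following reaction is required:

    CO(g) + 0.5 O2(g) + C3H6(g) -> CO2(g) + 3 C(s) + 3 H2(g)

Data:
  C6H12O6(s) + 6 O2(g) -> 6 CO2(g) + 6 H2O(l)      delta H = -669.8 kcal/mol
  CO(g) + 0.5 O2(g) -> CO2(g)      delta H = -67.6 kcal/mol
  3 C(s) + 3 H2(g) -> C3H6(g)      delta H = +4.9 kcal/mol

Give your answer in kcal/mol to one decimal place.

equation 1: not needed (C6H12O6(s) appears nowhere else).
equation 2 as written (CO(g) already on the reactant side): -67.6 kcal/mol
equation 3 reversed (C3H6(g) must end up as a reactant): -4.9 kcal/mol
By Hess's law, delta H = (1)·(-67.6) + (-1)·(+4.9) = -72.5 kcal/mol

delta H = -72.5 kcal/mol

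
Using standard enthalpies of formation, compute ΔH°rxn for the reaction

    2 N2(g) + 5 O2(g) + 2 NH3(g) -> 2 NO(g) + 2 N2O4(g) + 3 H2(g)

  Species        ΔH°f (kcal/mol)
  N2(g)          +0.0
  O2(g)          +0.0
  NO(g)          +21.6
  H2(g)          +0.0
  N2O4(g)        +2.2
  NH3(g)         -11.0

ΔH°rxn = 69.6 kcal/mol

Products: 2·(+21.6) + 2·(+2.2) + 3·(+0.0) = +47.6
Reactants: 2·(+0.0) + 5·(+0.0) + 2·(-11.0) = -22.0
ΔH°rxn = (+47.6) − (-22.0) = 69.6 kcal/mol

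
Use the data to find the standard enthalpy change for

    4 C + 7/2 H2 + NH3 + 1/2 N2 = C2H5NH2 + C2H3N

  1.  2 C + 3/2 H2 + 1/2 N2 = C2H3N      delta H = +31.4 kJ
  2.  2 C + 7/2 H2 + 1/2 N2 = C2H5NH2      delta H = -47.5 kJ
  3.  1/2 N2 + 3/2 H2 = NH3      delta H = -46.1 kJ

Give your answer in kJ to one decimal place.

eq. 1 as written: +31.4 kJ
eq. 2 as written: -47.5 kJ
eq. 3 reversed: +46.1 kJ
delta H = (1)·(+31.4) + (1)·(-47.5) + (-1)·(-46.1) = 30.0 kJ

delta H = 30.0 kJ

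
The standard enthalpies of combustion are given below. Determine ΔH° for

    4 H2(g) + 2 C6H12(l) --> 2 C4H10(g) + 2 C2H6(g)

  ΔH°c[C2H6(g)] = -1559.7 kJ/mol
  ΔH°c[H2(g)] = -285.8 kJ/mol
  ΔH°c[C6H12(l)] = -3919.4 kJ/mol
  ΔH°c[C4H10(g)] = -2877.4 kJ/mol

ΔH° = -107.8 kJ/mol

Using ΔH = Σ nΔHc°(reactants) − Σ nΔHc°(products):
= [4·(-285.8) + 2·(-3919.4)] − [2·(-2877.4) + 2·(-1559.7)]
= -107.8 kJ/mol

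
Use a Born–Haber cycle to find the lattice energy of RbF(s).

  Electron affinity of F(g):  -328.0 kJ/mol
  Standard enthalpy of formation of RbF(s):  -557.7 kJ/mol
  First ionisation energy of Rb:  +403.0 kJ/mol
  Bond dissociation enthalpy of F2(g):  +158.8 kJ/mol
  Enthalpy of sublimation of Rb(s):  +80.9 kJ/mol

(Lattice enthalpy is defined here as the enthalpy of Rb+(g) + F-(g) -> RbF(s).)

ΔHf° = 1·ΔHsub + 1·(ΣIE) + 1/2·D(F2) + 1·EA + U
-557.7 = 1·(+80.9) + 1·(+403.0) + 1/2·(+158.8) + 1·(-328.0) + U
U = -557.7 − (+235.3) = -793.0 kJ/mol

U = -793.0 kJ/mol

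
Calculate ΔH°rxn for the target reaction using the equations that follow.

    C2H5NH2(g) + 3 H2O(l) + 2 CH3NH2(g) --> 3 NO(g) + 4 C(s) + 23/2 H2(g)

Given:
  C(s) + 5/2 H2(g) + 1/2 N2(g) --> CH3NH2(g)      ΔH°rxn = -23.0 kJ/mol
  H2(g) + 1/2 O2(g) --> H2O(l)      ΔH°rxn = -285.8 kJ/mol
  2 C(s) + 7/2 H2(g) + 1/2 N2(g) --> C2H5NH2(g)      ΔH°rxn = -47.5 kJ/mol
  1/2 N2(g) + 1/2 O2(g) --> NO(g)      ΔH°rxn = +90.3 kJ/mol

ΔH°rxn = 1221.8 kJ/mol

equation 1 reversed and × 2 (CH3NH2(g) must end up as a reactant; ×2 to match 2 CH3NH2(g) in the target): (-2)·(-23.0) = +46.0 kJ/mol
equation 2 reversed and × 3 (H2O(l) must end up as a reactant; ×3 to match 3 H2O(l) in the target): (-3)·(-285.8) = +857.4 kJ/mol
equation 3 reversed (C2H5NH2(g) must end up as a reactant): +47.5 kJ/mol
equation 4 × 3 (scale by 3 for the 3 NO(g)): (3)·(+90.3) = +270.9 kJ/mol
ΔH°rxn = (-2)·(-23.0) + (-3)·(-285.8) + (-1)·(-47.5) + (3)·(+90.3) = 1221.8 kJ/mol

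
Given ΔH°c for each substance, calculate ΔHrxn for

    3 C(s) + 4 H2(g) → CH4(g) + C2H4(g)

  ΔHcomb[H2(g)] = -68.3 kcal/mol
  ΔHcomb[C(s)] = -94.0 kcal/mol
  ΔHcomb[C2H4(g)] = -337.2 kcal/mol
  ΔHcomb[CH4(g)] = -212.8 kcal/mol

ΔHrxn = -5.2 kcal/mol

With combustion enthalpies, reactants minus products:
= [3·(-94.0) + 4·(-68.3)] − [1·(-212.8) + 1·(-337.2)]
= -5.2 kcal/mol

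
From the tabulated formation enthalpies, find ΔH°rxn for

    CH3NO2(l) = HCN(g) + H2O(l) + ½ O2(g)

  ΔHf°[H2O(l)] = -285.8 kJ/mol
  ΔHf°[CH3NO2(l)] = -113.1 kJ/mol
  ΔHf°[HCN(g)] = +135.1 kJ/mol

ΔH°rxn = Σ nΔHf°(products) − Σ nΔHf°(reactants).
Products: 1·(+135.1) + 1·(-285.8) + 1/2·(+0.0) = -150.7
Reactants: 1·(-113.1) = -113.1
ΔH°rxn = (-150.7) − (-113.1) = -37.6 kJ/mol

ΔH°rxn = -37.6 kJ/mol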